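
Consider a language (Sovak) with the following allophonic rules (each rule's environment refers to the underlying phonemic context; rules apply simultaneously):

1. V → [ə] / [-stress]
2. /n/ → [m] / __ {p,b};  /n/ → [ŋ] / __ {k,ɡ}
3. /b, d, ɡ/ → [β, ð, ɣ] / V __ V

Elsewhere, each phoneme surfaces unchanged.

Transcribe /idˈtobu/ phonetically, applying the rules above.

/i/ — word-initial, in an unstressed syllable — surfaces as [ə] (rule 1).
/d/ (between /i/ and /t/) fails the environment for rule 3, so it stays [d].
/t/ (between /d/ and /o/) is unaffected → [t].
/o/ — between /t/ and /b/; rule 1 does not apply here → [o].
/b/ (between /o/ and /u/): between two vowels, so rule 3 applies → [β].
/u/ — word-final, in an unstressed syllable — surfaces as [ə] (rule 1).

[ədˈtoβə]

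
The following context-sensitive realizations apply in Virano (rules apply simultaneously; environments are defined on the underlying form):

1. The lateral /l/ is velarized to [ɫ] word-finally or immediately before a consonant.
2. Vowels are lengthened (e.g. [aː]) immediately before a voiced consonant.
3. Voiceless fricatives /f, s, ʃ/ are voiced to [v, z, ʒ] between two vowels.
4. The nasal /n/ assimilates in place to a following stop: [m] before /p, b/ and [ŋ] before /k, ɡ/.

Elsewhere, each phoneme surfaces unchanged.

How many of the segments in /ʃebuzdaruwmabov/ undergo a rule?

6

Segments that undergo a rule: /e/ → [eː] (rule 2); /u/ → [uː] (rule 2); /a/ → [aː] (rule 2); /u/ → [uː] (rule 2); /a/ → [aː] (rule 2); /o/ → [oː] (rule 2).
All other segments surface unchanged.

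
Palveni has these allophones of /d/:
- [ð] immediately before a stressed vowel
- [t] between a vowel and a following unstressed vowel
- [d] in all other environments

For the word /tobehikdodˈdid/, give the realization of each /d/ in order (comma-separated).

Occurrence 1 (position 8): no conditioning environment matches → elsewhere allophone [d].
Occurrence 2 (position 10): no conditioning environment matches → elsewhere allophone [d].
Occurrence 3 (position 11): immediately before a stressed vowel → [ð].
Occurrence 4 (position 13): no conditioning environment matches → elsewhere allophone [d].

[d], [d], [ð], [d]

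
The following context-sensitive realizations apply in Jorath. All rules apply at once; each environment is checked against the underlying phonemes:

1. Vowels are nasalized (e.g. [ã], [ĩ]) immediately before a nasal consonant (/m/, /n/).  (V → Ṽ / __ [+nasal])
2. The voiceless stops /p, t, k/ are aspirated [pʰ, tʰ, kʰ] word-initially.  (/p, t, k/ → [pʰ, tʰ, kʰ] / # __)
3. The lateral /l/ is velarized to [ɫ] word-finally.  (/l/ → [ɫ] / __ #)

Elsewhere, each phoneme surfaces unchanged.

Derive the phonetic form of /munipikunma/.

[mũnipikũnma]

/u/ meets the environment for rule 1 (before a nasal consonant) → [ũ].
/i/ (between /n/ and /p/) fails the environment for rule 1, so it stays [i].
/p/ (between /i/ and /i/) is in the target of rule 2 but the environment (word-initially) is not met → [p].
/i/ — between /p/ and /k/; rule 1 does not apply here → [i].
/k/ (between /i/ and /u/) is in the target of rule 2 but the environment (word-initially) is not met → [k].
/u/ (between /k/ and /n/): before a nasal consonant, so rule 1 applies → [ũ].
/a/ (word-final): rule 1 targets it, but not before a nasal consonant → unchanged [a].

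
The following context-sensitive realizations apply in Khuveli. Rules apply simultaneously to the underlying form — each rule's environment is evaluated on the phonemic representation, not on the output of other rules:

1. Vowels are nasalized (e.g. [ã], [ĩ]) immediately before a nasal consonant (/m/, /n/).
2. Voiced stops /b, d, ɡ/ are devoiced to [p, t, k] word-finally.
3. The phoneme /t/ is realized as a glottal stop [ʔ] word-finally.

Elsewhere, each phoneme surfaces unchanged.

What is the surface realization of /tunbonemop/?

/t/ (word-initial) fails the environment for rule 3, so it stays [t].
Rule 1 applies to /u/ (between /t/ and /n/: before a nasal consonant) → [ũ].
/n/ stays [n].
/b/ (between /n/ and /o/) is in the target of rule 2 but the environment (word-finally) is not met → [b].
/o/ meets the environment for rule 1 (before a nasal consonant) → [õ].
/n/ (between /o/ and /e/) is unaffected → [n].
/e/ (between /n/ and /m/): before a nasal consonant, so rule 1 applies → [ẽ].
/m/ stays [m].
/o/ (between /m/ and /p/) is in the target of rule 1 but the environment (before a nasal consonant) is not met → [o].
/p/ (word-final): no rule targets it → [p].

[tũnbõnẽmop]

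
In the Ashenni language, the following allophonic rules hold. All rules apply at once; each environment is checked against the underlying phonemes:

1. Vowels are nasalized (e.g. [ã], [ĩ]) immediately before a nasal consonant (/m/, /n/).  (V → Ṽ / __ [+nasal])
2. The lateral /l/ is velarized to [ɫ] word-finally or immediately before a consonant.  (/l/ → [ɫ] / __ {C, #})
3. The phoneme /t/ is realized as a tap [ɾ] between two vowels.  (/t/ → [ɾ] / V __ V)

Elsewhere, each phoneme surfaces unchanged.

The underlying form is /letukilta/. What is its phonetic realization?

[leɾukiɫta]

/l/ (word-initial) fails the environment for rule 2, so it stays [l].
/e/ (between /l/ and /t/): rule 1 targets it, but not before a nasal consonant → unchanged [e].
/t/ (between /e/ and /u/) occurs between two vowels → [ɾ] by rule 3.
/u/ — between /t/ and /k/; rule 1 does not apply here → [u].
/k/ (between /u/ and /i/) is unaffected → [k].
/i/ (between /k/ and /l/) fails the environment for rule 1, so it stays [i].
Rule 2 applies to /l/ (between /i/ and /t/: word-finally or immediately before a consonant) → [ɫ].
/t/ (between /l/ and /a/): rule 3 targets it, but not between two vowels → unchanged [t].
/a/ (word-final) fails the environment for rule 1, so it stays [a].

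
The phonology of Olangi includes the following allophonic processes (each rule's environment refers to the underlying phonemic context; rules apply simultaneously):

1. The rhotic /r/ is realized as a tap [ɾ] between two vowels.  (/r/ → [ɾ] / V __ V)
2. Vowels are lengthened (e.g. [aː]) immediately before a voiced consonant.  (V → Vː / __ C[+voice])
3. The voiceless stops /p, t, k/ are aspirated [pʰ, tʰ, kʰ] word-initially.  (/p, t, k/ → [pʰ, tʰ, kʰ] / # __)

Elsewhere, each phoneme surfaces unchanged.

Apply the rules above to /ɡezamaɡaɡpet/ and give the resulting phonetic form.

/ɡ/ stays [ɡ].
Rule 2 applies to /e/ (between /ɡ/ and /z/: before a voiced consonant) → [eː].
/z/ (between /e/ and /a/): no rule targets it → [z].
/a/ (between /z/ and /m/): before a voiced consonant, so rule 2 applies → [aː].
/m/ (between /a/ and /a/): no rule targets it → [m].
/a/ meets the environment for rule 2 (before a voiced consonant) → [aː].
/ɡ/ — not in any rule's target class → [ɡ].
/a/ (between /ɡ/ and /ɡ/) occurs before a voiced consonant → [aː] by rule 2.
/ɡ/ stays [ɡ].
/p/ (between /ɡ/ and /e/): rule 3 targets it, but not word-initially → unchanged [p].
/e/ (between /p/ and /t/): rule 2 targets it, but not before a voiced consonant → unchanged [e].
/t/ (word-final) fails the environment for rule 3, so it stays [t].

[ɡeːzaːmaːɡaːɡpet]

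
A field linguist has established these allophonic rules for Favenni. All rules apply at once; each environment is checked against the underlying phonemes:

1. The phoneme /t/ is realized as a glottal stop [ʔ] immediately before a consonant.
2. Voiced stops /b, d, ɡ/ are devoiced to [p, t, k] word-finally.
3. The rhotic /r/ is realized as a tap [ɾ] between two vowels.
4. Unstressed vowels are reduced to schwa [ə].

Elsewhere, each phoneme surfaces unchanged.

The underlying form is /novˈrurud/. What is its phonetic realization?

/o/ (between /n/ and /v/) occurs in an unstressed syllable → [ə] by rule 4.
/r/ (between /v/ and /u/) fails the environment for rule 3, so it stays [r].
/u/ (between /r/ and /r/) fails the environment for rule 4, so it stays [u].
/r/ meets the environment for rule 3 (between two vowels) → [ɾ].
/u/ meets the environment for rule 4 (in an unstressed syllable) → [ə].
/d/ (word-final) occurs word-finally → [t] by rule 2.

[nəvˈruɾət]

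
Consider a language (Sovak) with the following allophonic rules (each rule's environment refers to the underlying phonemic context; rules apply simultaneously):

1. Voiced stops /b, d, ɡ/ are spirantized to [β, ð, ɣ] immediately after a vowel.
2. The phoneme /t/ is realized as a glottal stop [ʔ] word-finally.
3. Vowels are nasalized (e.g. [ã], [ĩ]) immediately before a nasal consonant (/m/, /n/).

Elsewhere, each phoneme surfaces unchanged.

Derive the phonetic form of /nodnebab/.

[noðneβaβ]

/n/ stays [n].
/o/ — between /n/ and /d/; rule 3 does not apply here → [o].
Rule 1 applies to /d/ (between /o/ and /n/: immediately after a vowel) → [ð].
/n/ — not in any rule's target class → [n].
/e/ (between /n/ and /b/) is in the target of rule 3 but the environment (before a nasal consonant) is not met → [e].
/b/ — between /e/ and /a/, immediately after a vowel — surfaces as [β] (rule 1).
/a/ — between /b/ and /b/; rule 3 does not apply here → [a].
/b/ meets the environment for rule 1 (immediately after a vowel) → [β].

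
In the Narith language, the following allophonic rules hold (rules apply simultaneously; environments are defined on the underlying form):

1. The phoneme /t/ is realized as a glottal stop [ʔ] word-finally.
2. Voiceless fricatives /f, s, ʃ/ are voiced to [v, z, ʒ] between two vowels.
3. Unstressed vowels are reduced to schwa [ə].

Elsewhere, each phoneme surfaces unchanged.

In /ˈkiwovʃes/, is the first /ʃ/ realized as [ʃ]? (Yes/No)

/ʃ/ (between /v/ and /e/): rule 2 targets it, but not between two vowels → unchanged [ʃ].
The actual realization is [ʃ], which matches [ʃ].

Yes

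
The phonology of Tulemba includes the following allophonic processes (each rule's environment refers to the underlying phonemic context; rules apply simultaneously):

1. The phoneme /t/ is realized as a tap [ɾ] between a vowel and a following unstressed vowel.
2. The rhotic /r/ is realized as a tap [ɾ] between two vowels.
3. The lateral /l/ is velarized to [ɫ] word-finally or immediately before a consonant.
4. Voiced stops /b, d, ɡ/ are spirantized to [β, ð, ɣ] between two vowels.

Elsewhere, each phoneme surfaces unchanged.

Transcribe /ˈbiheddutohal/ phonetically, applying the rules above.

/b/ (word-initial) is in the target of rule 4 but the environment (between two vowels) is not met → [b].
/i/ stays [i].
/h/ (between /i/ and /e/) is unaffected → [h].
/e/ (between /h/ and /d/): no rule targets it → [e].
/d/ (between /e/ and /d/): rule 4 targets it, but not between two vowels → unchanged [d].
/d/ — between /d/ and /u/; rule 4 does not apply here → [d].
/u/ (between /d/ and /t/): no rule targets it → [u].
/t/ — between /u/ and /o/, between a vowel and a following unstressed vowel — surfaces as [ɾ] (rule 1).
/o/ — not in any rule's target class → [o].
/h/ stays [h].
/a/ — not in any rule's target class → [a].
/l/ meets the environment for rule 3 (word-finally or immediately before a consonant) → [ɫ].

[ˈbihedduɾohaɫ]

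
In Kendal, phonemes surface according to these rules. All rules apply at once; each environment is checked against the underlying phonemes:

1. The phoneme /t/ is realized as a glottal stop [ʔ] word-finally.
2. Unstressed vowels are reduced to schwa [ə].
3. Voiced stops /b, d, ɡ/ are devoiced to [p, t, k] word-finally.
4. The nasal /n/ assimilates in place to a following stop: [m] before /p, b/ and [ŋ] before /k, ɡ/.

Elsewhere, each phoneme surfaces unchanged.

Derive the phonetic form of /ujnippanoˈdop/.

Rule 2 applies to /u/ (word-initial: in an unstressed syllable) → [ə].
/j/ stays [j].
/n/ — between /j/ and /i/; rule 4 does not apply here → [n].
/i/ (between /n/ and /p/): in an unstressed syllable, so rule 2 applies → [ə].
/p/ (between /i/ and /p/) is unaffected → [p].
/p/ (between /p/ and /a/) is unaffected → [p].
Rule 2 applies to /a/ (between /p/ and /n/: in an unstressed syllable) → [ə].
/n/ (between /a/ and /o/) fails the environment for rule 4, so it stays [n].
/o/ meets the environment for rule 2 (in an unstressed syllable) → [ə].
/d/ (between /o/ and /o/) is in the target of rule 3 but the environment (word-finally) is not met → [d].
/o/ (between /d/ and /p/) fails the environment for rule 2, so it stays [o].
/p/ — not in any rule's target class → [p].

[əjnəppənəˈdop]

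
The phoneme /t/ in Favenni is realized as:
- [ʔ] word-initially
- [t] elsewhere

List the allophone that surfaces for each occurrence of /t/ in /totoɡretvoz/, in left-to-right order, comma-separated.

[ʔ], [t], [t]

Occurrence 1 (position 1): word-initially → [ʔ].
Occurrence 2 (position 3): no conditioning environment matches → elsewhere allophone [t].
Occurrence 3 (position 8): no conditioning environment matches → elsewhere allophone [t].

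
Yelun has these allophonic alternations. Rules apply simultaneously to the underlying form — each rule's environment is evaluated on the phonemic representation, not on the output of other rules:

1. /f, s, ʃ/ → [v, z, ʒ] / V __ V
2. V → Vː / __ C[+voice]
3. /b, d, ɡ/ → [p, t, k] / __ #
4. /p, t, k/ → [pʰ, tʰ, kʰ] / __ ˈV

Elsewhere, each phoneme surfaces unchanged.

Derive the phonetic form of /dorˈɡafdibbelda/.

[doːrˈɡafdiːbbeːlda]

/d/ (word-initial) is in the target of rule 3 but the environment (word-finally) is not met → [d].
Rule 2 applies to /o/ (between /d/ and /r/: before a voiced consonant) → [oː].
/r/ — not in any rule's target class → [r].
/ɡ/ — between /r/ and /a/; rule 3 does not apply here → [ɡ].
/a/ (between /ɡ/ and /f/): rule 2 targets it, but not before a voiced consonant → unchanged [a].
/f/ (between /a/ and /d/) is in the target of rule 1 but the environment (between two vowels) is not met → [f].
/d/ (between /f/ and /i/): rule 3 targets it, but not word-finally → unchanged [d].
/i/ — between /d/ and /b/, before a voiced consonant — surfaces as [iː] (rule 2).
/b/ (between /i/ and /b/): rule 3 targets it, but not word-finally → unchanged [b].
/b/ — between /b/ and /e/; rule 3 does not apply here → [b].
/e/ (between /b/ and /l/) occurs before a voiced consonant → [eː] by rule 2.
/l/ (between /e/ and /d/): no rule targets it → [l].
/d/ — between /l/ and /a/; rule 3 does not apply here → [d].
/a/ (word-final) is in the target of rule 2 but the environment (before a voiced consonant) is not met → [a].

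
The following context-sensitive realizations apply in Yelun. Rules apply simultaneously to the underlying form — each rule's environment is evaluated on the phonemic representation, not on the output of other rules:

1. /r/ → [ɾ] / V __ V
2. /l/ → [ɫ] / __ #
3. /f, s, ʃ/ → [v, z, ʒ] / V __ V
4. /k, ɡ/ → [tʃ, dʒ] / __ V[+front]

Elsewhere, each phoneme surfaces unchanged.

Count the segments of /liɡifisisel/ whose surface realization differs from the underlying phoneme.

Segments that undergo a rule: /ɡ/ → [dʒ] (rule 4); /f/ → [v] (rule 3); /s/ → [z] (rule 3); /s/ → [z] (rule 3); /l/ → [ɫ] (rule 2).
All other segments surface unchanged.

5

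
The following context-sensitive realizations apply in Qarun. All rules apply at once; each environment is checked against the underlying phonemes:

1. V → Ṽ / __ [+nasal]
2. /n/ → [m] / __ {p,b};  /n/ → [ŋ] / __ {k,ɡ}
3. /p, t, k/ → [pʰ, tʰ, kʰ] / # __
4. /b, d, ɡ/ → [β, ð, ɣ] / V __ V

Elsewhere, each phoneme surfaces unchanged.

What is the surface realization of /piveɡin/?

[pʰiveɣĩn]

/p/ meets the environment for rule 3 (word-initially) → [pʰ].
/i/ (between /p/ and /v/): rule 1 targets it, but not before a nasal consonant → unchanged [i].
/e/ (between /v/ and /ɡ/) is in the target of rule 1 but the environment (before a nasal consonant) is not met → [e].
Rule 4 applies to /ɡ/ (between /e/ and /i/: between two vowels) → [ɣ].
/i/ meets the environment for rule 1 (before a nasal consonant) → [ĩ].
/n/ (word-final): rule 2 targets it, but not before a labial or velar stop → unchanged [n].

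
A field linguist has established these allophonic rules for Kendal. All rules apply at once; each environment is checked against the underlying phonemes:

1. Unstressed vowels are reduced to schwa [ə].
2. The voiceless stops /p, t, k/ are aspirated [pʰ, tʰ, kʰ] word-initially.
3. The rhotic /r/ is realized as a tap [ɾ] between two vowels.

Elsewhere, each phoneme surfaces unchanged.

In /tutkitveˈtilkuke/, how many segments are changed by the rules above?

Segments that undergo a rule: /t/ → [tʰ] (rule 2); /u/ → [ə] (rule 1); /i/ → [ə] (rule 1); /e/ → [ə] (rule 1); /u/ → [ə] (rule 1); /e/ → [ə] (rule 1).
All other segments surface unchanged.

6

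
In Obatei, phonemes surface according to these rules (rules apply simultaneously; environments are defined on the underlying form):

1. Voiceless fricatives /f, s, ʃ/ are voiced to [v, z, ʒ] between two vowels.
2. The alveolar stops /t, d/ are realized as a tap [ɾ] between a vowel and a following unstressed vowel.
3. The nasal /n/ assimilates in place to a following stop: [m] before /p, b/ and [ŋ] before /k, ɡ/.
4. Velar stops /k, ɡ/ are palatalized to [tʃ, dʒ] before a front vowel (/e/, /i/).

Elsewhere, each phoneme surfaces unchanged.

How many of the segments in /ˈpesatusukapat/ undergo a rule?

3

Segments that undergo a rule: /s/ → [z] (rule 1); /t/ → [ɾ] (rule 2); /s/ → [z] (rule 1).
All other segments surface unchanged.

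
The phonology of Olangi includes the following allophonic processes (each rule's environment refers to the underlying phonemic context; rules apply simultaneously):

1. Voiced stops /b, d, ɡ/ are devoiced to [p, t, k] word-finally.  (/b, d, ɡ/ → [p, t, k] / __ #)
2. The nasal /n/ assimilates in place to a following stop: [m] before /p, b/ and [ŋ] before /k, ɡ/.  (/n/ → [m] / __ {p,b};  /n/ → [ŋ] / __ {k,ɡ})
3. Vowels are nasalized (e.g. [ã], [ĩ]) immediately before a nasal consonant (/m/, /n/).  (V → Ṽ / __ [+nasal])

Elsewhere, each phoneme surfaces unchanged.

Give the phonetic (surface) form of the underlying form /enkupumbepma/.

[ẽŋkupũmbepma]

/e/ (word-initial) occurs before a nasal consonant → [ẽ] by rule 3.
/n/ (between /e/ and /k/): before a labial or velar stop, so rule 2 applies → [ŋ].
/k/ (between /n/ and /u/): no rule targets it → [k].
/u/ (between /k/ and /p/): rule 3 targets it, but not before a nasal consonant → unchanged [u].
/p/ (between /u/ and /u/): no rule targets it → [p].
/u/ (between /p/ and /m/): before a nasal consonant, so rule 3 applies → [ũ].
/m/ stays [m].
/b/ (between /m/ and /e/) is in the target of rule 1 but the environment (word-finally) is not met → [b].
/e/ (between /b/ and /p/) fails the environment for rule 3, so it stays [e].
/p/ (between /e/ and /m/) is unaffected → [p].
/m/ stays [m].
/a/ (word-final) is in the target of rule 3 but the environment (before a nasal consonant) is not met → [a].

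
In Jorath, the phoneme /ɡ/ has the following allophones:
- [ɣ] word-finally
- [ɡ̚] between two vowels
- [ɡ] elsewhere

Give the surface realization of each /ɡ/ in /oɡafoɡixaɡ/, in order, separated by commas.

[ɡ̚], [ɡ̚], [ɣ]

Occurrence 1 (position 2): between two vowels → [ɡ̚].
Occurrence 2 (position 6): between two vowels → [ɡ̚].
Occurrence 3 (position 10): word-finally → [ɣ].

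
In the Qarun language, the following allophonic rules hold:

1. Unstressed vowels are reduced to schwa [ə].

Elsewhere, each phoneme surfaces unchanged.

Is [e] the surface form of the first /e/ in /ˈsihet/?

/e/ (between /h/ and /t/): in an unstressed syllable, so rule 1 applies → [ə].
The actual realization is [ə], not [e].

No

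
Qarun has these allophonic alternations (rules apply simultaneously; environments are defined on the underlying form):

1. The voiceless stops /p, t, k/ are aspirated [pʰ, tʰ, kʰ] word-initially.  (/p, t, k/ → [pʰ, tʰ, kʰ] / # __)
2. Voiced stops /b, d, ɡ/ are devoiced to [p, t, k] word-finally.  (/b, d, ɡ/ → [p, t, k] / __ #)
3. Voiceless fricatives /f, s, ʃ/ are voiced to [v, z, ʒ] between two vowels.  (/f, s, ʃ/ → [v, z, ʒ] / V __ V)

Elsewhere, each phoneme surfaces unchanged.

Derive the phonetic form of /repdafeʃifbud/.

/r/ stays [r].
/e/ (between /r/ and /p/): no rule targets it → [e].
/p/ (between /e/ and /d/) is in the target of rule 1 but the environment (word-initially) is not met → [p].
/d/ — between /p/ and /a/; rule 2 does not apply here → [d].
/a/ stays [a].
/f/ — between /a/ and /e/, between two vowels — surfaces as [v] (rule 3).
/e/ — not in any rule's target class → [e].
/ʃ/ meets the environment for rule 3 (between two vowels) → [ʒ].
/i/ (between /ʃ/ and /f/): no rule targets it → [i].
/f/ (between /i/ and /b/) is in the target of rule 3 but the environment (between two vowels) is not met → [f].
/b/ (between /f/ and /u/) is in the target of rule 2 but the environment (word-finally) is not met → [b].
/u/ — not in any rule's target class → [u].
/d/ (word-final) occurs word-finally → [t] by rule 2.

[repdaveʒifbut]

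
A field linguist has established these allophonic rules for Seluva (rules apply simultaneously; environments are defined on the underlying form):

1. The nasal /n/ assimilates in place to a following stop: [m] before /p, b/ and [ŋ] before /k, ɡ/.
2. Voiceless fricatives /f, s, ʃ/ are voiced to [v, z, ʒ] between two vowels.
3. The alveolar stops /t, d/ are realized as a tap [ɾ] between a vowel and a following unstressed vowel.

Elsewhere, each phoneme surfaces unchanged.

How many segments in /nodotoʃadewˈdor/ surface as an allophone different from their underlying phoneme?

4

Segments that undergo a rule: /d/ → [ɾ] (rule 3); /t/ → [ɾ] (rule 3); /ʃ/ → [ʒ] (rule 2); /d/ → [ɾ] (rule 3).
All other segments surface unchanged.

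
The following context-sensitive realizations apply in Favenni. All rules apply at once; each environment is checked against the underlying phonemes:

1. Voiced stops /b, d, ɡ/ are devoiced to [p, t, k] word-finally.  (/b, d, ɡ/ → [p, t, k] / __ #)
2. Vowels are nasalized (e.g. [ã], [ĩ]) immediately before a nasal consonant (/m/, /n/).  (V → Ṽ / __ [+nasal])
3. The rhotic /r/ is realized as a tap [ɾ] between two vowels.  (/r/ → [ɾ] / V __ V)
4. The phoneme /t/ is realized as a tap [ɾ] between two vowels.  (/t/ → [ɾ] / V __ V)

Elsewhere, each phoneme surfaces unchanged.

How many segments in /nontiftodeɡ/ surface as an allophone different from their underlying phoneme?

Segments that undergo a rule: /o/ → [õ] (rule 2); /ɡ/ → [k] (rule 1).
All other segments surface unchanged.

2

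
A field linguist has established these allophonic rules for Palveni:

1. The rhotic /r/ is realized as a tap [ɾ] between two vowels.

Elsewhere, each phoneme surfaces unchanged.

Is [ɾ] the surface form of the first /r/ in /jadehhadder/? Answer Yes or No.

No

/r/ — word-final; rule 1 does not apply here → [r].
The actual realization is [r], not [ɾ].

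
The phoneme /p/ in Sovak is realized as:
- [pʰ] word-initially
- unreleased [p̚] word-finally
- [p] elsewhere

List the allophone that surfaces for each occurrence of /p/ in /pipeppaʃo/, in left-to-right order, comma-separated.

Occurrence 1 (position 1): word-initially → [pʰ].
Occurrence 2 (position 3): no conditioning environment matches → elsewhere allophone [p].
Occurrence 3 (position 5): no conditioning environment matches → elsewhere allophone [p].
Occurrence 4 (position 6): no conditioning environment matches → elsewhere allophone [p].

[pʰ], [p], [p], [p]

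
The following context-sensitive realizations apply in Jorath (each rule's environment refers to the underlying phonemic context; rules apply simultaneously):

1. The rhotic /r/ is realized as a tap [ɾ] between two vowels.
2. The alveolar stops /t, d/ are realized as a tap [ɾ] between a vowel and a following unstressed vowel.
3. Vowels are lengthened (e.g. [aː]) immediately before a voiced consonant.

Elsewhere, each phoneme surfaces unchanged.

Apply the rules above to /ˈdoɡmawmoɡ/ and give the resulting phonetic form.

/d/ (word-initial) fails the environment for rule 2, so it stays [d].
/o/ (between /d/ and /ɡ/) occurs before a voiced consonant → [oː] by rule 3.
/ɡ/ — not in any rule's target class → [ɡ].
/m/ stays [m].
/a/ (between /m/ and /w/): before a voiced consonant, so rule 3 applies → [aː].
/w/ (between /a/ and /m/): no rule targets it → [w].
/m/ (between /w/ and /o/) is unaffected → [m].
/o/ (between /m/ and /ɡ/): before a voiced consonant, so rule 3 applies → [oː].
/ɡ/ (word-final) is unaffected → [ɡ].

[ˈdoːɡmaːwmoːɡ]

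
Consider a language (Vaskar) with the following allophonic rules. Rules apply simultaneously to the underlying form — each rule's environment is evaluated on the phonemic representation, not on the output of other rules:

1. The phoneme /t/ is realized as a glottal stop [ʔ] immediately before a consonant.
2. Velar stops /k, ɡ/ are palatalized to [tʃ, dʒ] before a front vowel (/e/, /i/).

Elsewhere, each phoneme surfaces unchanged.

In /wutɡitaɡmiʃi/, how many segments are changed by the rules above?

2

Segments that undergo a rule: /t/ → [ʔ] (rule 1); /ɡ/ → [dʒ] (rule 2).
All other segments surface unchanged.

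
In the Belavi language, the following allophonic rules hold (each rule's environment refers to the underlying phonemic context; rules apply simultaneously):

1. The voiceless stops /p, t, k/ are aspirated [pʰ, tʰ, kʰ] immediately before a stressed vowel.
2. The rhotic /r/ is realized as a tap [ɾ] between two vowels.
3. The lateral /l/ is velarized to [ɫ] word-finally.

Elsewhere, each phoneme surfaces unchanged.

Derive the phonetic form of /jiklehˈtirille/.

/j/ stays [j].
/i/ stays [i].
/k/ (between /i/ and /l/): rule 1 targets it, but not immediately before a stressed vowel → unchanged [k].
/l/ (between /k/ and /e/) is in the target of rule 3 but the environment (word-finally) is not met → [l].
/e/ (between /l/ and /h/) is unaffected → [e].
/h/ stays [h].
/t/ meets the environment for rule 1 (immediately before a stressed vowel) → [tʰ].
/i/ (between /t/ and /r/): no rule targets it → [i].
/r/ meets the environment for rule 2 (between two vowels) → [ɾ].
/i/ (between /r/ and /l/): no rule targets it → [i].
/l/ (between /i/ and /l/) is in the target of rule 3 but the environment (word-finally) is not met → [l].
/l/ (between /l/ and /e/): rule 3 targets it, but not word-finally → unchanged [l].
/e/ — not in any rule's target class → [e].

[jiklehˈtʰiɾille]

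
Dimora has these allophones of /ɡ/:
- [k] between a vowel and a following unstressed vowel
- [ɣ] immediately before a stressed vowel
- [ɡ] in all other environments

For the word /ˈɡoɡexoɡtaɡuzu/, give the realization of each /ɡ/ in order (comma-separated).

Occurrence 1 (position 1): immediately before a stressed vowel → [ɣ].
Occurrence 2 (position 3): between a vowel and a following unstressed vowel → [k].
Occurrence 3 (position 7): no conditioning environment matches → elsewhere allophone [ɡ].
Occurrence 4 (position 10): between a vowel and a following unstressed vowel → [k].

[ɣ], [k], [ɡ], [k]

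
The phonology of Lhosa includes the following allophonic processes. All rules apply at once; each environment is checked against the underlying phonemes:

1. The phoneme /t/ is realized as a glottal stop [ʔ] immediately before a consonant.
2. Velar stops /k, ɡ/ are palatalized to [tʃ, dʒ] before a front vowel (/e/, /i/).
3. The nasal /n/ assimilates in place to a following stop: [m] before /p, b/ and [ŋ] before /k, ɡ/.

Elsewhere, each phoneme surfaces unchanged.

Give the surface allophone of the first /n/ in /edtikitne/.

/n/ (between /t/ and /e/) is in the target of rule 3 but the environment (before a labial or velar stop) is not met → [n].

[n]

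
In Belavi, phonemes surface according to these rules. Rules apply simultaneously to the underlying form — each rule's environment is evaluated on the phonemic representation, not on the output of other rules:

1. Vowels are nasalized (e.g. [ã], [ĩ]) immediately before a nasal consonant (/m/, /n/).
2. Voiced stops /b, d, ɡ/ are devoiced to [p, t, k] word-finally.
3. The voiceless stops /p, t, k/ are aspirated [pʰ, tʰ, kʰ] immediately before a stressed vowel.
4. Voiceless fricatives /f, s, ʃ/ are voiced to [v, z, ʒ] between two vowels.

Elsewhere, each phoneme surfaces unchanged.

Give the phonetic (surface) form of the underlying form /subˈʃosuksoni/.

[subˈʃozuksõni]

/s/ (word-initial) fails the environment for rule 4, so it stays [s].
/u/ (between /s/ and /b/) is in the target of rule 1 but the environment (before a nasal consonant) is not met → [u].
/b/ (between /u/ and /ʃ/): rule 2 targets it, but not word-finally → unchanged [b].
/ʃ/ — between /b/ and /o/; rule 4 does not apply here → [ʃ].
/o/ (between /ʃ/ and /s/): rule 1 targets it, but not before a nasal consonant → unchanged [o].
/s/ (between /o/ and /u/): between two vowels, so rule 4 applies → [z].
/u/ (between /s/ and /k/) is in the target of rule 1 but the environment (before a nasal consonant) is not met → [u].
/k/ (between /u/ and /s/) is in the target of rule 3 but the environment (immediately before a stressed vowel) is not met → [k].
/s/ (between /k/ and /o/) fails the environment for rule 4, so it stays [s].
Rule 1 applies to /o/ (between /s/ and /n/: before a nasal consonant) → [õ].
/n/ stays [n].
/i/ (word-final) fails the environment for rule 1, so it stays [i].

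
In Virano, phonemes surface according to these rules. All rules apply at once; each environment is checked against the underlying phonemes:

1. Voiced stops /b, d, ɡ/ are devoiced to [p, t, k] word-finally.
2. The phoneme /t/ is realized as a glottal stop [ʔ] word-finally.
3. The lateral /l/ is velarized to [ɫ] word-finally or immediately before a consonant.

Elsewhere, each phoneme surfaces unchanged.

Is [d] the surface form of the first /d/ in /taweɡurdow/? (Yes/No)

Yes

/d/ (between /r/ and /o/) is in the target of rule 1 but the environment (word-finally) is not met → [d].
The actual realization is [d], which matches [d].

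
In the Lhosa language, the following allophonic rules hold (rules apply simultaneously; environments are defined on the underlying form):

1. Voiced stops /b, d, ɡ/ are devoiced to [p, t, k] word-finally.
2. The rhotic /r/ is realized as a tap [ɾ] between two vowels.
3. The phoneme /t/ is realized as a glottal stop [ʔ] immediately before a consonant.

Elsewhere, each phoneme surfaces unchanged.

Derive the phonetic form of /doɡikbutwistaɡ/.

[doɡikbuʔwistak]

/d/ (word-initial) fails the environment for rule 1, so it stays [d].
/o/ stays [o].
/ɡ/ — between /o/ and /i/; rule 1 does not apply here → [ɡ].
/i/ (between /ɡ/ and /k/) is unaffected → [i].
/k/ — not in any rule's target class → [k].
/b/ — between /k/ and /u/; rule 1 does not apply here → [b].
/u/ (between /b/ and /t/) is unaffected → [u].
/t/ (between /u/ and /w/) occurs immediately before a consonant → [ʔ] by rule 3.
/w/ stays [w].
/i/ — not in any rule's target class → [i].
/s/ (between /i/ and /t/) is unaffected → [s].
/t/ (between /s/ and /a/) fails the environment for rule 3, so it stays [t].
/a/ — not in any rule's target class → [a].
Rule 1 applies to /ɡ/ (word-final: word-finally) → [k].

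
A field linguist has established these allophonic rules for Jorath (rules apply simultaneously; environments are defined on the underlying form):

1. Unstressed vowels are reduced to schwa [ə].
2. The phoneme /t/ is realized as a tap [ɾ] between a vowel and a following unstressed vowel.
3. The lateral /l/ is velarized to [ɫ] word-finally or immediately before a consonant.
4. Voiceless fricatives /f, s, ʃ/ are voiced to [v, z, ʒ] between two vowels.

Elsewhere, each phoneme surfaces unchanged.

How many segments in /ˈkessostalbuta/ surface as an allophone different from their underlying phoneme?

Segments that undergo a rule: /o/ → [ə] (rule 1); /a/ → [ə] (rule 1); /l/ → [ɫ] (rule 3); /u/ → [ə] (rule 1); /t/ → [ɾ] (rule 2); /a/ → [ə] (rule 1).
All other segments surface unchanged.

6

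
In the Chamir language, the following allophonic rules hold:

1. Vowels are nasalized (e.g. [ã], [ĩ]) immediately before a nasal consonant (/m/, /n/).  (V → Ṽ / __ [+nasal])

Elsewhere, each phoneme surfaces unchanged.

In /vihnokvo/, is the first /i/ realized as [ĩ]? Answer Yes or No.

/i/ — between /v/ and /h/; rule 1 does not apply here → [i].
The actual realization is [i], not [ĩ].

No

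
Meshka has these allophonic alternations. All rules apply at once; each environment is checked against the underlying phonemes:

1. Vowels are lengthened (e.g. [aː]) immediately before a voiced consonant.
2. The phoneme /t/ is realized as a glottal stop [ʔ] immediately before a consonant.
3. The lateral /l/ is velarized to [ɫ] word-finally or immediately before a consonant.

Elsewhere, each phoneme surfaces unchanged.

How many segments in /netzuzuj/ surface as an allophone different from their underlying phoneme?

3

Segments that undergo a rule: /t/ → [ʔ] (rule 2); /u/ → [uː] (rule 1); /u/ → [uː] (rule 1).
All other segments surface unchanged.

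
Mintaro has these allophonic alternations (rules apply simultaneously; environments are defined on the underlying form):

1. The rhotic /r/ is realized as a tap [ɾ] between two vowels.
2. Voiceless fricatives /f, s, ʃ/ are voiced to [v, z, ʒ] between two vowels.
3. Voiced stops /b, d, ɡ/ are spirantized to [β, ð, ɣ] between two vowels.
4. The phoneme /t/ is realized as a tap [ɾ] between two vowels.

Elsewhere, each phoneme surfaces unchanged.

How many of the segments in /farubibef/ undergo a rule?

3

Segments that undergo a rule: /r/ → [ɾ] (rule 1); /b/ → [β] (rule 3); /b/ → [β] (rule 3).
All other segments surface unchanged.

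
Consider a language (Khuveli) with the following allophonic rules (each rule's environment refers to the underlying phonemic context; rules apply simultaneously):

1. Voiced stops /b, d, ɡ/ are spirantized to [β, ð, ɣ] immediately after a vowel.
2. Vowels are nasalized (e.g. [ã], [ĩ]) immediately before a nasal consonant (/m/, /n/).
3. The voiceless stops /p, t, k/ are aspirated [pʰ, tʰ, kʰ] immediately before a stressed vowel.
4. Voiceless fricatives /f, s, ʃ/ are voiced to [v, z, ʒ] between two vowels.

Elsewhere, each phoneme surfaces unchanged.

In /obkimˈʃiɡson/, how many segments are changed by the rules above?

Segments that undergo a rule: /b/ → [β] (rule 1); /i/ → [ĩ] (rule 2); /ɡ/ → [ɣ] (rule 1); /o/ → [õ] (rule 2).
All other segments surface unchanged.

4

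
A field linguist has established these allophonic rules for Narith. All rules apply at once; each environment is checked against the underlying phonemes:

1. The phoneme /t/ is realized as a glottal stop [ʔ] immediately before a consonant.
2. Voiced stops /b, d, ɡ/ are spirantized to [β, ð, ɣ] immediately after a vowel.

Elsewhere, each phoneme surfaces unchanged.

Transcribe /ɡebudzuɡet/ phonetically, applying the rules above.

/ɡ/ (word-initial) is in the target of rule 2 but the environment (immediately after a vowel) is not met → [ɡ].
/e/ (between /ɡ/ and /b/): no rule targets it → [e].
/b/ meets the environment for rule 2 (immediately after a vowel) → [β].
/u/ (between /b/ and /d/) is unaffected → [u].
Rule 2 applies to /d/ (between /u/ and /z/: immediately after a vowel) → [ð].
/z/ (between /d/ and /u/) is unaffected → [z].
/u/ (between /z/ and /ɡ/) is unaffected → [u].
/ɡ/ (between /u/ and /e/) occurs immediately after a vowel → [ɣ] by rule 2.
/e/ — not in any rule's target class → [e].
/t/ — word-final; rule 1 does not apply here → [t].

[ɡeβuðzuɣet]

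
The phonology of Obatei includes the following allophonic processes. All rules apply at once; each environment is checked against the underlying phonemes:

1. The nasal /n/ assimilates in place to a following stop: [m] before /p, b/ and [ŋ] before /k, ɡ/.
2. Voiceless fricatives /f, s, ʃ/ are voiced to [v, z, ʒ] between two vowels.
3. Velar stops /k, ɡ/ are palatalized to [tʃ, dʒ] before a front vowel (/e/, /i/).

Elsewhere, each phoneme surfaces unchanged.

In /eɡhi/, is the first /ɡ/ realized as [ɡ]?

/ɡ/ (between /e/ and /h/): rule 3 targets it, but not before a front vowel → unchanged [ɡ].
The actual realization is [ɡ], which matches [ɡ].

Yes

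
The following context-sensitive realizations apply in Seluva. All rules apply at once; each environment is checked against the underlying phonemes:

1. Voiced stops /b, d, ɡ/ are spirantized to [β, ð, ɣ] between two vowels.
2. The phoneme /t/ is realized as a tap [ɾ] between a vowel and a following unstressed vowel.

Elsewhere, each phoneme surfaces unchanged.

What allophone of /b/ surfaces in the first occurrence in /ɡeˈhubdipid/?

[b]

/b/ (between /u/ and /d/): rule 1 targets it, but not between two vowels → unchanged [b].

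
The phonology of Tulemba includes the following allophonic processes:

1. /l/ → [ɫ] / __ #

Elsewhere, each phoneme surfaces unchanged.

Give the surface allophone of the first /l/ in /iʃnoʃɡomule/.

[l]

/l/ (between /u/ and /e/) fails the environment for rule 1, so it stays [l].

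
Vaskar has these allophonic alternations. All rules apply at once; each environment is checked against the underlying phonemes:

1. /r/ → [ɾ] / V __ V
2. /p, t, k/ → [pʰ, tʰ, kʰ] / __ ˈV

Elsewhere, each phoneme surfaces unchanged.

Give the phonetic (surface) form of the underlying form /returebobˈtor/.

[retuɾebobˈtʰor]

/r/ (word-initial): rule 1 targets it, but not between two vowels → unchanged [r].
/e/ (between /r/ and /t/) is unaffected → [e].
/t/ (between /e/ and /u/): rule 2 targets it, but not immediately before a stressed vowel → unchanged [t].
/u/ (between /t/ and /r/): no rule targets it → [u].
Rule 1 applies to /r/ (between /u/ and /e/: between two vowels) → [ɾ].
/e/ — not in any rule's target class → [e].
/b/ (between /e/ and /o/) is unaffected → [b].
/o/ stays [o].
/b/ stays [b].
/t/ meets the environment for rule 2 (immediately before a stressed vowel) → [tʰ].
/o/ (between /t/ and /r/) is unaffected → [o].
/r/ — word-final; rule 1 does not apply here → [r].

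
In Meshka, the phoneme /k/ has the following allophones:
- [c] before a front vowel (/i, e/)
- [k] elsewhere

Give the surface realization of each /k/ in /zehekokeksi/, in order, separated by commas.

[k], [c], [k]

Occurrence 1 (position 5): no conditioning environment matches → elsewhere allophone [k].
Occurrence 2 (position 7): before a front vowel (/i, e/) → [c].
Occurrence 3 (position 9): no conditioning environment matches → elsewhere allophone [k].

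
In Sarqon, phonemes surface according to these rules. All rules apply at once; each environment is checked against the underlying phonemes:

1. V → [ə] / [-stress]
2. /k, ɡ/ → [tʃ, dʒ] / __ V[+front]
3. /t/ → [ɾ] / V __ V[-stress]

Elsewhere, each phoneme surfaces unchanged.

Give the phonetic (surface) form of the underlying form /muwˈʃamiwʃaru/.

[məwˈʃaməwʃərə]

/m/ (word-initial): no rule targets it → [m].
/u/ (between /m/ and /w/): in an unstressed syllable, so rule 1 applies → [ə].
/w/ (between /u/ and /ʃ/): no rule targets it → [w].
/ʃ/ (between /w/ and /a/): no rule targets it → [ʃ].
/a/ (between /ʃ/ and /m/): rule 1 targets it, but not in an unstressed syllable → unchanged [a].
/m/ stays [m].
/i/ meets the environment for rule 1 (in an unstressed syllable) → [ə].
/w/ (between /i/ and /ʃ/): no rule targets it → [w].
/ʃ/ (between /w/ and /a/): no rule targets it → [ʃ].
/a/ — between /ʃ/ and /r/, in an unstressed syllable — surfaces as [ə] (rule 1).
/r/ — not in any rule's target class → [r].
/u/ meets the environment for rule 1 (in an unstressed syllable) → [ə].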